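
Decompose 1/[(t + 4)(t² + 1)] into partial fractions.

Cover-up at t = -4: A = 1/((-4)² + 1) = 1/17. Then B = -A = -1/17, C = -A·(0 - 4) = 4/17
Result: (1/17)/(t + 4) - ((1/17)t - 4/17)/(t² + 1)


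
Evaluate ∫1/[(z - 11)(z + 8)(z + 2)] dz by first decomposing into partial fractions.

Cover-up: P = 1/247, Q = 1/114, R = -1/78. Decomposition: (1/247)/(z - 11) + (1/114)/(z + 8) - (1/78)/(z + 2). Integrate each term: (1/247) ln|(z - 11)| + (1/114) ln|(z + 8)| - (1/78) ln|(z + 2)| + C


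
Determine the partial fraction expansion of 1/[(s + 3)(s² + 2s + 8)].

Cover-up at s = -3: A = 1/((-3)² + 2·(-3) + 8) = 1/11. Then B = -A = -1/11, C = -A·(2 - 3) = 1/11
Result: (1/11)/(s + 3) - ((1/11)s - 1/11)/(s² + 2s + 8)


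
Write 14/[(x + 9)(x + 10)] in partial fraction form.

14/(x + 9)(x + 10) = P/(x + 9) + Q/(x + 10). P = 14/(-9 + 10) = 14, Q = 14/(-10 + 9) = -14
Result: 14/(x + 9) - 14/(x + 10)


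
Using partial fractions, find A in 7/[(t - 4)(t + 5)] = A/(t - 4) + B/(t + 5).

Cover-up at t = 4: A = 7/(4 + 5) = 7/9


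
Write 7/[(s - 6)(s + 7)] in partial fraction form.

7/(s - 6)(s + 7) = P/(s - 6) + Q/(s + 7). P = 7/(6 + 7) = 7/13, Q = 7/(-7 - 6) = -7/13
Result: (7/13)/(s - 6) - (7/13)/(s + 7)


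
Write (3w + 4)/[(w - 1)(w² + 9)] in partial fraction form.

At w=1: P = (3·1 + 4)/(1² + 9) = 7/10. Q = -P = -7/10, R = 3 - 1·P = 23/10
Result: (7/10)/(w - 1) - ((7/10)w - 23/10)/(w² + 9)


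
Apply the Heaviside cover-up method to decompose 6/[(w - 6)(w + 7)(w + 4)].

Cover (w - 6), w=6: α = 6/[(6 + 7)(6 + 4)] = 3/65. Cover (w + 7), w=-7: β = 6/[(-7 - 6)(-7 + 4)] = 2/13. Cover (w + 4), w=-4: γ = 6/[(-4 - 6)(-4 + 7)] = -1/5.
Result: (3/65)/(w - 6) + (2/13)/(w + 7) - (1/5)/(w + 4)


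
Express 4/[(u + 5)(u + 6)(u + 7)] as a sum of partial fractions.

Using cover-up method: P = 2, Q = -4, R = 2
Result: 2/(u + 5) - 4/(u + 6) + 2/(u + 7)


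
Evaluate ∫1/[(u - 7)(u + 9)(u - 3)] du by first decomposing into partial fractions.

Cover-up: α = 1/64, β = 1/192, γ = -1/48. Decomposition: (1/64)/(u - 7) + (1/192)/(u + 9) - (1/48)/(u - 3). Integrate each term: (1/64) ln|(u - 7)| + (1/192) ln|(u + 9)| - (1/48) ln|(u - 3)| + C


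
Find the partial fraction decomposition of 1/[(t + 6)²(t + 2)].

Cover-up at t=-2: γ = 1/(-2 + 6)² = 1/16. Cover-up at t=-6: β = 1/(-6 + 2) = -1/4. Comparing t² coeff: α = -γ = -1/16
Result: (-1/16)/(t + 6) - (1/4)/(t + 6)² + (1/16)/(t + 2)


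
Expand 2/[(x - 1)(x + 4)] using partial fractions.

2/(x - 1)(x + 4) = A/(x - 1) + B/(x + 4). A = 2/(1 + 4) = 2/5, B = 2/(-4 - 1) = -2/5
Result: (2/5)/(x - 1) - (2/5)/(x + 4)


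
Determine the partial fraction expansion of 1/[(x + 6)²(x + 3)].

Cover-up at x=-3: R = 1/(-3 + 6)² = 1/9. Cover-up at x=-6: Q = 1/(-6 + 3) = -1/3. Comparing x² coeff: P = -R = -1/9
Result: (-1/9)/(x + 6) - (1/3)/(x + 6)² + (1/9)/(x + 3)


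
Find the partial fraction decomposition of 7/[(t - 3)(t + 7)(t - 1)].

Using cover-up method: A = 7/20, B = 7/80, C = -7/16
Result: (7/20)/(t - 3) + (7/80)/(t + 7) - (7/16)/(t - 1)


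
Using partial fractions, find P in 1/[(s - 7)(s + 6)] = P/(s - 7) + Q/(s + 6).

Cover-up at s = 7: P = 1/(7 + 6) = 1/13


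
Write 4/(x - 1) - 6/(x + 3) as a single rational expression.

Common denominator (x - 1)(x + 3). Numerator: 4(x + 3) - 6(x - 1) = (4x + 12) - (6x - 6) = -2x + 18
Result: (-2x + 18)/[(x - 1)(x + 3)]


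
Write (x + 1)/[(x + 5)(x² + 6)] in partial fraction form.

At x=-5: α = (1·(-5) + 1)/((-5)² + 6) = -4/31. β = -α = 4/31, γ = 1 - (-5)·α = 11/31
Result: (-4/31)/(x + 5) + ((4/31)x + 11/31)/(x² + 6)


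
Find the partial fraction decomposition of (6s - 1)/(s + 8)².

(6s - 1) = α(s + 8) + β. At s = -8: β = 6·(-8) - 1 = -49. Coeff of s: α = 6
Result: 6/(s + 8) - 49/(s + 8)²


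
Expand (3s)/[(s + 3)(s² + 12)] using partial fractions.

At s=-3: A = (3·(-3) + 0)/((-3)² + 12) = -3/7. B = -A = 3/7, C = 3 - (-3)·A = 12/7
Result: (-3/7)/(s + 3) + ((3/7)s + 12/7)/(s² + 12)


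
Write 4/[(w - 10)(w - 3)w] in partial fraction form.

Using cover-up method: A = 2/35, B = -4/21, C = 2/15
Result: (2/35)/(w - 10) - (4/21)/(w - 3) + (2/15)/w


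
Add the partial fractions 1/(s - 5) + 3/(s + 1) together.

Common denominator (s - 5)(s + 1). Numerator: 1(s + 1) + 3(s - 5) = (s + 1) + (3s - 15) = 4s - 14
Result: (4s - 14)/[(s - 5)(s + 1)]


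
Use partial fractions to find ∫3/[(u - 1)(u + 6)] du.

Decompose: 3/[(u - 1)(u + 6)] = (3/7)/(u - 1) - (3/7)/(u + 6). Integrate each term: (3/7) ln|(u - 1)| - (3/7) ln|(u + 6)| + C


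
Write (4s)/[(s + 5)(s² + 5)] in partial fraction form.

At s=-5: A = (4·(-5) + 0)/((-5)² + 5) = -2/3. B = -A = 2/3, C = 4 - (-5)·A = 2/3
Result: (-2/3)/(s + 5) + ((2/3)s + 2/3)/(s² + 5)


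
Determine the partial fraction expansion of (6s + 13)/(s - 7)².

(6s + 13) = A(s - 7) + B. At s = 7: B = 6·7 + 13 = 55. Coeff of s: A = 6
Result: 6/(s - 7) + 55/(s - 7)²


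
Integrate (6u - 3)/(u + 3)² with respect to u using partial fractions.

Decompose: P = 6, Q = 6·(-3) - 3 = -21, so (6u - 3)/(u + 3)² = 6/(u + 3) - 21/(u + 3)². Integrate: ∫ P/(u + 3) du = 6 ln|(u + 3)|; ∫ Q/(u + 3)² du = 21/(u + 3). Sum: 6 ln|(u + 3)| + 21/(u + 3) + C


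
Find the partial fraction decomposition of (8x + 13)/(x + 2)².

(8x + 13) = α(x + 2) + β. At x = -2: β = 8·(-2) + 13 = -3. Coeff of x: α = 8
Result: 8/(x + 2) - 3/(x + 2)²


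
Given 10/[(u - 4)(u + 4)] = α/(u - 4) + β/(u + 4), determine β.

Cover-up at u = -4: β = 10/(-4 - 4) = -10/8 = -5/4


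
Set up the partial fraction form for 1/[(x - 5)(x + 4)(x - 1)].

Three distinct linear factors: A/(x - 5) + B/(x + 4) + C/(x - 1)


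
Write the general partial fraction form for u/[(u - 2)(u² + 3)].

Linear + irreducible quadratic: P/(u - 2) + (Qu + R)/(u² + 3)


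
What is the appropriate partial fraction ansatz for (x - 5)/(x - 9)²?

Repeated linear factor: α/(x - 9) + β/(x - 9)²


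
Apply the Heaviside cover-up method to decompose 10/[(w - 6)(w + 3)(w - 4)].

Cover (w - 6), w=6: A = 10/[(6 + 3)(6 - 4)] = 5/9. Cover (w + 3), w=-3: B = 10/[(-3 - 6)(-3 - 4)] = 10/63. Cover (w - 4), w=4: C = 10/[(4 - 6)(4 + 3)] = -5/7.
Result: (5/9)/(w - 6) + (10/63)/(w + 3) - (5/7)/(w - 4)


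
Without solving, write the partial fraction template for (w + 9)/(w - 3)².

Repeated linear factor: A/(w - 3) + B/(w - 3)²


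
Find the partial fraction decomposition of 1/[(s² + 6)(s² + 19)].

Coefficient matching gives α = γ = 0, β = 1/(19-6) = 1/13, δ = -β = -1/13
Result: (1/13)/(s² + 6) - (1/13)/(s² + 19)


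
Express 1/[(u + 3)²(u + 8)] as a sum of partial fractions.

Cover-up at u=-8: C = 1/(-8 + 3)² = 1/25. Cover-up at u=-3: B = 1/(-3 + 8) = 1/5. Comparing u² coeff: A = -C = -1/25
Result: (-1/25)/(u + 3) + (1/5)/(u + 3)² + (1/25)/(u + 8)


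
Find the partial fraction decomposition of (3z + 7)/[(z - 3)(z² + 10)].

At z=3: A = (3·3 + 7)/(3² + 10) = 16/19. B = -A = -16/19, C = 3 - 3·A = 9/19
Result: (16/19)/(z - 3) - ((16/19)z - 9/19)/(z² + 10)


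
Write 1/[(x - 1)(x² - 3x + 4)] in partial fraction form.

Cover-up at x = 1: α = 1/(1² - 3·1 + 4) = 1/2. Then β = -α = -1/2, γ = -α·(-3 + 1) = 1
Result: (1/2)/(x - 1) - ((1/2)x - 1)/(x² - 3x + 4)


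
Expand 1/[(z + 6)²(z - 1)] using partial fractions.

Cover-up at z=1: C = 1/(1 + 6)² = 1/49. Cover-up at z=-6: B = 1/(-6 - 1) = -1/7. Comparing z² coeff: A = -C = -1/49
Result: (-1/49)/(z + 6) - (1/7)/(z + 6)² + (1/49)/(z - 1)


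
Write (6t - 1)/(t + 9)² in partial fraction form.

(6t - 1) = P(t + 9) + Q. At t = -9: Q = 6·(-9) - 1 = -55. Coeff of t: P = 6
Result: 6/(t + 9) - 55/(t + 9)²


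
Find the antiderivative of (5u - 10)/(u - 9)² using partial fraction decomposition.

Decompose: α = 5, β = 5·9 - 10 = 35, so (5u - 10)/(u - 9)² = 5/(u - 9) + 35/(u - 9)². Integrate: ∫ α/(u - 9) du = 5 ln|(u - 9)|; ∫ β/(u - 9)² du = -35/(u - 9). Sum: 5 ln|(u - 9)| - 35/(u - 9) + C


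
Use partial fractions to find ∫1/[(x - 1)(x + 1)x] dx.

Cover-up: P = 1/2, Q = 1/2, R = -1. Decomposition: (1/2)/(x - 1) + (1/2)/(x + 1) - 1/x. Integrate each term: (1/2) ln|(x - 1)| + (1/2) ln|(x + 1)| - ln|x| + C


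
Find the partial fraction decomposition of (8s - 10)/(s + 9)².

(8s - 10) = A(s + 9) + B. At s = -9: B = 8·(-9) - 10 = -82. Coeff of s: A = 8
Result: 8/(s + 9) - 82/(s + 9)²


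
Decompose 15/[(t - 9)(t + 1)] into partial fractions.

15/(t - 9)(t + 1) = P/(t - 9) + Q/(t + 1). P = 15/(9 + 1) = 3/2, Q = 15/(-1 - 9) = -3/2
Result: (3/2)/(t - 9) - (3/2)/(t + 1)


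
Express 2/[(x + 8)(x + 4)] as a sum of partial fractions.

2/(x + 8)(x + 4) = α/(x + 8) + β/(x + 4). α = 2/(-8 + 4) = -1/2, β = 2/(-4 + 8) = 1/2
Result: (-1/2)/(x + 8) + (1/2)/(x + 4)


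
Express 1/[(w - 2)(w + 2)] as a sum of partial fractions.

1/(w - 2)(w + 2) = α/(w - 2) + β/(w + 2). α = 1/(2 + 2) = 1/4, β = 1/(-2 - 2) = -1/4
Result: (1/4)/(w - 2) - (1/4)/(w + 2)


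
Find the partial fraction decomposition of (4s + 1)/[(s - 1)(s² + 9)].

At s=1: P = (4·1 + 1)/(1² + 9) = 1/2. Q = -P = -1/2, R = 4 - 1·P = 7/2
Result: (1/2)/(s - 1) - ((1/2)s - 7/2)/(s² + 9)


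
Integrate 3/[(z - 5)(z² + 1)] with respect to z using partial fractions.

Cover-up at z=5: A = 3/(5²+1) = 3/26. Coeff matching: B = -3/26, C = -15/26. Decomposition: (3/26)/(z - 5) - ((3/26)z + 15/26)/(z² + 1). Integrate: linear → ln, quadratic → (1/2)ln + arctan: (3/26) ln|(z - 5)| - (3/52) ln(z² + 1) - (15/26) arctan(z) + C


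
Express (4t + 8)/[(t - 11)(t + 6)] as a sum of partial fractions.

At t=11: P = (4·11 + 8)/(11 + 6) = 52/17. At t=-6: Q = (4·(-6) + 8)/(-6 - 11) = 16/17
Result: (52/17)/(t - 11) + (16/17)/(t + 6)


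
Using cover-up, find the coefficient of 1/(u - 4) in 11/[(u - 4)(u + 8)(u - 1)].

Cover (u - 4), set u=4: 11/[(4 + 8)(4 - 1)] = 11/36


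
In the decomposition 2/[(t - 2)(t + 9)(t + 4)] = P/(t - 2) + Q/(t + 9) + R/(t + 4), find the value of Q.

Cover-up at t = -9: Q = 2/[(-9 - 2)(-9 + 4)] = 2/[(-11)(-5)] = 2/55


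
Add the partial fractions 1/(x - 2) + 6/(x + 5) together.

Common denominator (x - 2)(x + 5). Numerator: 1(x + 5) + 6(x - 2) = (x + 5) + (6x - 12) = 7x - 7
Result: (7x - 7)/[(x - 2)(x + 5)]


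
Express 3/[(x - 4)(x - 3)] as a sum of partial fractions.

3/(x - 4)(x - 3) = P/(x - 4) + Q/(x - 3). P = 3/(4 - 3) = 3, Q = 3/(3 - 4) = -3
Result: 3/(x - 4) - 3/(x - 3)


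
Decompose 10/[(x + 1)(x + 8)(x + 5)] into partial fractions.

Using cover-up method: A = 5/14, B = 10/21, C = -5/6
Result: (5/14)/(x + 1) + (10/21)/(x + 8) - (5/6)/(x + 5)


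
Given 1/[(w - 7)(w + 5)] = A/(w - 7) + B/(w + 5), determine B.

Cover-up at w = -5: B = 1/(-5 - 7) = -1/12


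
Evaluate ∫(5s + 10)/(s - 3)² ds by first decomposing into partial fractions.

Decompose: α = 5, β = 5·3 + 10 = 25, so (5s + 10)/(s - 3)² = 5/(s - 3) + 25/(s - 3)². Integrate: ∫ α/(s - 3) ds = 5 ln|(s - 3)|; ∫ β/(s - 3)² ds = -25/(s - 3). Sum: 5 ln|(s - 3)| - 25/(s - 3) + C


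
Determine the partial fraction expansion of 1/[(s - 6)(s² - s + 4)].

Cover-up at s = 6: A = 1/(6² - 1·6 + 4) = 1/34. Then B = -A = -1/34, C = -A·(-1 + 6) = -5/34
Result: (1/34)/(s - 6) - ((1/34)s + 5/34)/(s² - s + 4)


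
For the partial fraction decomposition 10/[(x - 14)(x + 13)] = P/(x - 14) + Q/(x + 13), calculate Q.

Cover-up at x = -13: Q = 10/(-13 - 14) = -10/27


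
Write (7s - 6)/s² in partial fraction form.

(7s - 6) = As + B. At s = 0: B = 7·0 - 6 = -6. Coeff of s: A = 7
Result: 7/s - 6/s²


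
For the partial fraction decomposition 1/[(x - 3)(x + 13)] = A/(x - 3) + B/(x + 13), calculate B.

Cover-up at x = -13: B = 1/(-13 - 3) = -1/16


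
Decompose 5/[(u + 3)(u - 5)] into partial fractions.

5/(u + 3)(u - 5) = α/(u + 3) + β/(u - 5). α = 5/(-3 - 5) = -5/8, β = 5/(5 + 3) = 5/8
Result: (-5/8)/(u + 3) + (5/8)/(u - 5)


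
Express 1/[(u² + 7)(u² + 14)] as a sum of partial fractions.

Coefficient matching gives α = γ = 0, β = 1/(14-7) = 1/7, δ = -β = -1/7
Result: (1/7)/(u² + 7) - (1/7)/(u² + 14)


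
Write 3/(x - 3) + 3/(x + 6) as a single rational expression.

Common denominator (x - 3)(x + 6). Numerator: 3(x + 6) + 3(x - 3) = (3x + 18) + (3x - 9) = 6x + 9
Result: (6x + 9)/[(x - 3)(x + 6)]


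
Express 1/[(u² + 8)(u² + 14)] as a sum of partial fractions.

Coefficient matching gives α = γ = 0, β = 1/(14-8) = 1/6, δ = -β = -1/6
Result: (1/6)/(u² + 8) - (1/6)/(u² + 14)


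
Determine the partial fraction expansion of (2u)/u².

(2u) = Au + B. At u = 0: B = 2·0 + 0 = 0. Coeff of u: A = 2
Result: 2/u


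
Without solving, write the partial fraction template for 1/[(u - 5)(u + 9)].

Distinct linear factors: A/(u - 5) + B/(u + 9)


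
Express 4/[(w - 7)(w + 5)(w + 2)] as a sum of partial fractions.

Using cover-up method: A = 1/27, B = 1/9, C = -4/27
Result: (1/27)/(w - 7) + (1/9)/(w + 5) - (4/27)/(w + 2)


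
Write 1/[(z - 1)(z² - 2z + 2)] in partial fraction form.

Cover-up at z = 1: A = 1/(1² - 2·1 + 2) = 1. Then B = -A = -1, C = -A·(-2 + 1) = 1
Result: 1/(z - 1) - (z - 1)/(z² - 2z + 2)


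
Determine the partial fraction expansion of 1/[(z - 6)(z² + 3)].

Cover-up at z = 6: α = 1/(6² + 3) = 1/39. Then β = -α = -1/39, γ = -α·(0 + 6) = -2/13
Result: (1/39)/(z - 6) - ((1/39)z + 2/13)/(z² + 3)


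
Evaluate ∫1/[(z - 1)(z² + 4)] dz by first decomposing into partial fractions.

Cover-up at z=1: A = 1/(1²+4) = 1/5. Coeff matching: B = -1/5, C = -1/5. Decomposition: (1/5)/(z - 1) - ((1/5)z + 1/5)/(z² + 4). Integrate: linear → ln, quadratic → (1/2)ln + arctan: (1/5) ln|(z - 1)| - (1/10) ln(z² + 4) - (1/10) arctan(z/2) + C


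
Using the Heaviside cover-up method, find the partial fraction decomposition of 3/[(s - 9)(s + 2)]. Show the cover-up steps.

Cover (s - 9): set s=9, get α = 3/(9 + 2) = 3/11. Cover (s + 2): set s=-2, get β = 3/(-2 - 9) = -3/11.
Result: (3/11)/(s - 9) - (3/11)/(s + 2)


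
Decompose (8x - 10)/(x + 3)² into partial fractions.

(8x - 10) = A(x + 3) + B. At x = -3: B = 8·(-3) - 10 = -34. Coeff of x: A = 8
Result: 8/(x + 3) - 34/(x + 3)²


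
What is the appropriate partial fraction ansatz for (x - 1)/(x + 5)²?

Repeated linear factor: P/(x + 5) + Q/(x + 5)²


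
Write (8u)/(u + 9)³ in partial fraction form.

(8u) = A(u + 9)² + B(u + 9) + C. At u = -9: C = 8·(-9) + 0 = -72. Coefficients: A = 0, B = 8
Result: 8/(u + 9)² - 72/(u + 9)³


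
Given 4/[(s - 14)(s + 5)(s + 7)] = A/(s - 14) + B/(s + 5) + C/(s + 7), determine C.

Cover-up at s = -7: C = 4/[(-7 - 14)(-7 + 5)] = 4/[(-21)(-2)] = 4/42 = 2/21


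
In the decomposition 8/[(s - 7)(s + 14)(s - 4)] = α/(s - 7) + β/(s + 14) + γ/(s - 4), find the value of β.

Cover-up at s = -14: β = 8/[(-14 - 7)(-14 - 4)] = 8/[(-21)(-18)] = 8/378 = 4/189


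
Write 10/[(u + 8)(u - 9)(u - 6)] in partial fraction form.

Using cover-up method: α = 5/119, β = 10/51, γ = -5/21
Result: (5/119)/(u + 8) + (10/51)/(u - 9) - (5/21)/(u - 6)


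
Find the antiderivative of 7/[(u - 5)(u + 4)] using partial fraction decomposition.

Decompose: 7/[(u - 5)(u + 4)] = (7/9)/(u - 5) - (7/9)/(u + 4). Integrate each term: (7/9) ln|(u - 5)| - (7/9) ln|(u + 4)| + C


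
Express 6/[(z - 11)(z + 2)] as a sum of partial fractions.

6/(z - 11)(z + 2) = α/(z - 11) + β/(z + 2). α = 6/(11 + 2) = 6/13, β = 6/(-2 - 11) = -6/13
Result: (6/13)/(z - 11) - (6/13)/(z + 2)


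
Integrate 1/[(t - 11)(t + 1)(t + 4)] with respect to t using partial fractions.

Cover-up: α = 1/180, β = -1/36, γ = 1/45. Decomposition: (1/180)/(t - 11) - (1/36)/(t + 1) + (1/45)/(t + 4). Integrate each term: (1/180) ln|(t - 11)| - (1/36) ln|(t + 1)| + (1/45) ln|(t + 4)| + C


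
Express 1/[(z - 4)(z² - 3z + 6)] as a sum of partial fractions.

Cover-up at z = 4: α = 1/(4² - 3·4 + 6) = 1/10. Then β = -α = -1/10, γ = -α·(-3 + 4) = -1/10
Result: (1/10)/(z - 4) - ((1/10)z + 1/10)/(z² - 3z + 6)


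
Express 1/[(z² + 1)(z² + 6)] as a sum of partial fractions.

Coefficient matching gives α = γ = 0, β = 1/(6-1) = 1/5, δ = -β = -1/5
Result: (1/5)/(z² + 1) - (1/5)/(z² + 6)


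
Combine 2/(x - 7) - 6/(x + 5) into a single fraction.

Common denominator (x - 7)(x + 5). Numerator: 2(x + 5) - 6(x - 7) = (2x + 10) - (6x - 42) = -4x + 52
Result: (-4x + 52)/[(x - 7)(x + 5)]


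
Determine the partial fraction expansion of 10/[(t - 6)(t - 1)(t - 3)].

Using cover-up method: P = 2/3, Q = 1, R = -5/3
Result: (2/3)/(t - 6) + 1/(t - 1) - (5/3)/(t - 3)


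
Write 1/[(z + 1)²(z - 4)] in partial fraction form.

Cover-up at z=4: γ = 1/(4 + 1)² = 1/25. Cover-up at z=-1: β = 1/(-1 - 4) = -1/5. Comparing z² coeff: α = -γ = -1/25
Result: (-1/25)/(z + 1) - (1/5)/(z + 1)² + (1/25)/(z - 4)


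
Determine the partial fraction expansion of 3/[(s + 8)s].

3/(s + 8)s = A/(s + 8) + B/s. A = 3/(-8 - 0) = -3/8, B = 3/(0 + 8) = 3/8
Result: (-3/8)/(s + 8) + (3/8)/s


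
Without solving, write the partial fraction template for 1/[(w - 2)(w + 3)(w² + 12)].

Two linear + quadratic: A/(w - 2) + B/(w + 3) + (Cw + D)/(w² + 12)


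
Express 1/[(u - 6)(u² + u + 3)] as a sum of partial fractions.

Cover-up at u = 6: α = 1/(6² + 1·6 + 3) = 1/45. Then β = -α = -1/45, γ = -α·(1 + 6) = -7/45
Result: (1/45)/(u - 6) - ((1/45)u + 7/45)/(u² + u + 3)


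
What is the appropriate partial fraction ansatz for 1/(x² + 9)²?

Repeated quadratic factor: (Ax + B)/(x² + 9) + (Cx + D)/(x² + 9)²


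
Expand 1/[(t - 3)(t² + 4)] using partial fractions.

Cover-up at t = 3: α = 1/(3² + 4) = 1/13. Then β = -α = -1/13, γ = -α·(0 + 3) = -3/13
Result: (1/13)/(t - 3) - ((1/13)t + 3/13)/(t² + 4)


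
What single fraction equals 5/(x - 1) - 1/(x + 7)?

Common denominator (x - 1)(x + 7). Numerator: 5(x + 7) - 1(x - 1) = (5x + 35) - (x - 1) = 4x + 36
Result: (4x + 36)/[(x - 1)(x + 7)]


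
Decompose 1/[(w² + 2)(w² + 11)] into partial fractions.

Coefficient matching gives A = C = 0, B = 1/(11-2) = 1/9, D = -B = -1/9
Result: (1/9)/(w² + 2) - (1/9)/(w² + 11)


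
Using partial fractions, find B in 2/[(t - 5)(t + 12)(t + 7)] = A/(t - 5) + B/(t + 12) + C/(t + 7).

Cover-up at t = -12: B = 2/[(-12 - 5)(-12 + 7)] = 2/[(-17)(-5)] = 2/85


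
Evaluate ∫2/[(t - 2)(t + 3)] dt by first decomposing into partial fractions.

Decompose: 2/[(t - 2)(t + 3)] = (2/5)/(t - 2) - (2/5)/(t + 3). Integrate each term: (2/5) ln|(t - 2)| - (2/5) ln|(t + 3)| + C


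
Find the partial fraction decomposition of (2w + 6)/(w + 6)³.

(2w + 6) = α(w + 6)² + β(w + 6) + γ. At w = -6: γ = 2·(-6) + 6 = -6. Coefficients: α = 0, β = 2
Result: 2/(w + 6)² - 6/(w + 6)³


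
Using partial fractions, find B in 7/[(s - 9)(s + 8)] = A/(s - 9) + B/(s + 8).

Cover-up at s = -8: B = 7/(-8 - 9) = -7/17


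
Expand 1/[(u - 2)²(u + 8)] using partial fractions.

Cover-up at u=-8: C = 1/(-8 - 2)² = 1/100. Cover-up at u=2: B = 1/(2 + 8) = 1/10. Comparing u² coeff: A = -C = -1/100
Result: (-1/100)/(u - 2) + (1/10)/(u - 2)² + (1/100)/(u + 8)


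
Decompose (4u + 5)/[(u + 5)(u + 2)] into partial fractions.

At u=-5: P = (4·(-5) + 5)/(-5 + 2) = 5. At u=-2: Q = (4·(-2) + 5)/(-2 + 5) = -1
Result: 5/(u + 5) - 1/(u + 2)


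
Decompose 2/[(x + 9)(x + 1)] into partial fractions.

2/(x + 9)(x + 1) = P/(x + 9) + Q/(x + 1). P = 2/(-9 + 1) = -1/4, Q = 2/(-1 + 9) = 1/4
Result: (-1/4)/(x + 9) + (1/4)/(x + 1)


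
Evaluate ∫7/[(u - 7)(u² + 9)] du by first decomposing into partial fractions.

Cover-up at u=7: P = 7/(7²+9) = 7/58. Coeff matching: Q = -7/58, R = -49/58. Decomposition: (7/58)/(u - 7) - ((7/58)u + 49/58)/(u² + 9). Integrate: linear → ln, quadratic → (1/2)ln + arctan: (7/58) ln|(u - 7)| - (7/116) ln(u² + 9) - (49/174) arctan(u/3) + C


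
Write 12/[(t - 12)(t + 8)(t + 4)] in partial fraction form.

Using cover-up method: P = 3/80, Q = 3/20, R = -3/16
Result: (3/80)/(t - 12) + (3/20)/(t + 8) - (3/16)/(t + 4)


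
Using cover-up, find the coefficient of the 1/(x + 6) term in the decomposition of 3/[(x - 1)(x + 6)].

Cover (x + 6), set x=-6: 3/((x - 1) at x=-6) = 3/(-7) = -3/7


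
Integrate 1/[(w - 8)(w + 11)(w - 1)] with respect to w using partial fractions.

Cover-up: A = 1/133, B = 1/228, C = -1/84. Decomposition: (1/133)/(w - 8) + (1/228)/(w + 11) - (1/84)/(w - 1). Integrate each term: (1/133) ln|(w - 8)| + (1/228) ln|(w + 11)| - (1/84) ln|(w - 1)| + C


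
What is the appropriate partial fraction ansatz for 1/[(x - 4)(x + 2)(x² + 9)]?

Two linear + quadratic: A/(x - 4) + B/(x + 2) + (Cx + D)/(x² + 9)


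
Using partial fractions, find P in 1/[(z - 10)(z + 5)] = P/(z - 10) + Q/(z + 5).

Cover-up at z = 10: P = 1/(10 + 5) = 1/15


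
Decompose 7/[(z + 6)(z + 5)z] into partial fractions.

Using cover-up method: A = 7/6, B = -7/5, C = 7/30
Result: (7/6)/(z + 6) - (7/5)/(z + 5) + (7/30)/z


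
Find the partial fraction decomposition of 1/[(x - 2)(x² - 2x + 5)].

Cover-up at x = 2: α = 1/(2² - 2·2 + 5) = 1/5. Then β = -α = -1/5, γ = -α·(-2 + 2) = 0
Result: (1/5)/(x - 2) - ((1/5)x)/(x² - 2x + 5)


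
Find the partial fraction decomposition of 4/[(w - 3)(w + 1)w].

Using cover-up method: A = 1/3, B = 1, C = -4/3
Result: (1/3)/(w - 3) + 1/(w + 1) - (4/3)/w


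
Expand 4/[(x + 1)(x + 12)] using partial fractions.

4/(x + 1)(x + 12) = A/(x + 1) + B/(x + 12). A = 4/(-1 + 12) = 4/11, B = 4/(-12 + 1) = -4/11
Result: (4/11)/(x + 1) - (4/11)/(x + 12)


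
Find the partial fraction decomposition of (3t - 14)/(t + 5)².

(3t - 14) = α(t + 5) + β. At t = -5: β = 3·(-5) - 14 = -29. Coeff of t: α = 3
Result: 3/(t + 5) - 29/(t + 5)²


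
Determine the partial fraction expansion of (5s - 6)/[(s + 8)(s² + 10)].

At s=-8: α = (5·(-8) - 6)/((-8)² + 10) = -23/37. β = -α = 23/37, γ = 5 - (-8)·α = 1/37
Result: (-23/37)/(s + 8) + ((23/37)s + 1/37)/(s² + 10)


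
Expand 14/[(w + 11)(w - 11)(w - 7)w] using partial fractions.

Using Heaviside cover-up: (-7/2178)/(w + 11) + (7/484)/(w - 11) - (1/36)/(w - 7) + (2/121)/w


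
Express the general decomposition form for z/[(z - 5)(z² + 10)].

Linear + irreducible quadratic: A/(z - 5) + (Bz + C)/(z² + 10)


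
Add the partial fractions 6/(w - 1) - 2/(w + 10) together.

Common denominator (w - 1)(w + 10). Numerator: 6(w + 10) - 2(w - 1) = (6w + 60) - (2w - 2) = 4w + 62
Result: (4w + 62)/[(w - 1)(w + 10)]


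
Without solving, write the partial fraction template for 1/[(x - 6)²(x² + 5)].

Repeated linear + quadratic: A/(x - 6) + B/(x - 6)² + (Cx + D)/(x² + 5)


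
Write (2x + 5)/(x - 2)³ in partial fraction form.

(2x + 5) = A(x - 2)² + B(x - 2) + C. At x = 2: C = 2·2 + 5 = 9. Coefficients: A = 0, B = 2
Result: 2/(x - 2)² + 9/(x - 2)³


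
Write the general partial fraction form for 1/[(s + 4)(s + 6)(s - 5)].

Three distinct linear factors: A/(s + 4) + B/(s + 6) + C/(s - 5)


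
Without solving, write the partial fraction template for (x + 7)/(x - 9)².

Repeated linear factor: α/(x - 9) + β/(x - 9)²


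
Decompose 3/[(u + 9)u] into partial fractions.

3/(u + 9)u = α/(u + 9) + β/u. α = 3/(-9 - 0) = -1/3, β = 3/(0 + 9) = 1/3
Result: (-1/3)/(u + 9) + (1/3)/u


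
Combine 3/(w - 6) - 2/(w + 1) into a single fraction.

Common denominator (w - 6)(w + 1). Numerator: 3(w + 1) - 2(w - 6) = (3w + 3) - (2w - 12) = w + 15
Result: (w + 15)/[(w - 6)(w + 1)]


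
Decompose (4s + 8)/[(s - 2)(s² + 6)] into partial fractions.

At s=2: A = (4·2 + 8)/(2² + 6) = 8/5. B = -A = -8/5, C = 4 - 2·A = 4/5
Result: (8/5)/(s - 2) - ((8/5)s - 4/5)/(s² + 6)


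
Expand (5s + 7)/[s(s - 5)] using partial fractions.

At s=0: A = (5·0 + 7)/(0 - 5) = -7/5. At s=5: B = (5·5 + 7)/(5 - 0) = 32/5
Result: (-7/5)/s + (32/5)/(s - 5)


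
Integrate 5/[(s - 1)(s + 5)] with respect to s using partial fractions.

Decompose: 5/[(s - 1)(s + 5)] = (5/6)/(s - 1) - (5/6)/(s + 5). Integrate each term: (5/6) ln|(s - 1)| - (5/6) ln|(s + 5)| + C


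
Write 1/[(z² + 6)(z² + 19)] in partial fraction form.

Coefficient matching gives P = R = 0, Q = 1/(19-6) = 1/13, S = -Q = -1/13
Result: (1/13)/(z² + 6) - (1/13)/(z² + 19)


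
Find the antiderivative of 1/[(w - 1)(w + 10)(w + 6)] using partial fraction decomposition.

Cover-up: P = 1/77, Q = 1/44, R = -1/28. Decomposition: (1/77)/(w - 1) + (1/44)/(w + 10) - (1/28)/(w + 6). Integrate each term: (1/77) ln|(w - 1)| + (1/44) ln|(w + 10)| - (1/28) ln|(w + 6)| + C


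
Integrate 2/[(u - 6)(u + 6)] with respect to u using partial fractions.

Decompose: 2/[(u - 6)(u + 6)] = (1/6)/(u - 6) - (1/6)/(u + 6). Integrate each term: (1/6) ln|(u - 6)| - (1/6) ln|(u + 6)| + C


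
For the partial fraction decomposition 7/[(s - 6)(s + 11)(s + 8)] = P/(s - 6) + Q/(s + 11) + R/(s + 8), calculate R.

Cover-up at s = -8: R = 7/[(-8 - 6)(-8 + 11)] = 7/[(-14)(3)] = -7/42 = -1/6


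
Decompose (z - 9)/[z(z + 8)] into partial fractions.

At z=0: A = (1·0 - 9)/(0 + 8) = -9/8. At z=-8: B = (1·(-8) - 9)/(-8 - 0) = 17/8
Result: (-9/8)/z + (17/8)/(z + 8)


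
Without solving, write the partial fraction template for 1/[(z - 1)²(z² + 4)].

Repeated linear + quadratic: P/(z - 1) + Q/(z - 1)² + (Rz + S)/(z² + 4)


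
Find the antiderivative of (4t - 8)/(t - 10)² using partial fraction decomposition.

Decompose: α = 4, β = 4·10 - 8 = 32, so (4t - 8)/(t - 10)² = 4/(t - 10) + 32/(t - 10)². Integrate: ∫ α/(t - 10) dt = 4 ln|(t - 10)|; ∫ β/(t - 10)² dt = -32/(t - 10). Sum: 4 ln|(t - 10)| - 32/(t - 10) + C


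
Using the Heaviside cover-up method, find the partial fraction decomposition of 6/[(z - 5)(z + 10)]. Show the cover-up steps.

Cover (z - 5): set z=5, get A = 6/(5 + 10) = 2/5. Cover (z + 10): set z=-10, get B = 6/(-10 - 5) = -2/5.
Result: (2/5)/(z - 5) - (2/5)/(z + 10)


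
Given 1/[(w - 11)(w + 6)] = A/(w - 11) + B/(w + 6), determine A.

Cover-up at w = 11: A = 1/(11 + 6) = 1/17


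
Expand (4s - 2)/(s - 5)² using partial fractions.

(4s - 2) = P(s - 5) + Q. At s = 5: Q = 4·5 - 2 = 18. Coeff of s: P = 4
Result: 4/(s - 5) + 18/(s - 5)²


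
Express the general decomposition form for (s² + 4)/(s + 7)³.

Repeated linear factor (power 3): A/(s + 7) + B/(s + 7)² + C/(s + 7)³


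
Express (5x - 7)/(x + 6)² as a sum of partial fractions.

(5x - 7) = α(x + 6) + β. At x = -6: β = 5·(-6) - 7 = -37. Coeff of x: α = 5
Result: 5/(x + 6) - 37/(x + 6)²


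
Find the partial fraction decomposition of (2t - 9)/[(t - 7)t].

At t=7: P = (2·7 - 9)/(7 - 0) = 5/7. At t=0: Q = (2·0 - 9)/(0 - 7) = 9/7
Result: (5/7)/(t - 7) + (9/7)/t


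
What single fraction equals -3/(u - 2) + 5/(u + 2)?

Common denominator (u - 2)(u + 2). Numerator: -3(u + 2) + 5(u - 2) = (-3u - 6) + (5u - 10) = 2u - 16
Result: (2u - 16)/[(u - 2)(u + 2)]


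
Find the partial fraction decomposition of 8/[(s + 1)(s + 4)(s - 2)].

Using cover-up method: A = -8/9, B = 4/9, C = 4/9
Result: (-8/9)/(s + 1) + (4/9)/(s + 4) + (4/9)/(s - 2)


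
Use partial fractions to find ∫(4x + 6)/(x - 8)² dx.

Decompose: P = 4, Q = 4·8 + 6 = 38, so (4x + 6)/(x - 8)² = 4/(x - 8) + 38/(x - 8)². Integrate: ∫ P/(x - 8) dx = 4 ln|(x - 8)|; ∫ Q/(x - 8)² dx = -38/(x - 8). Sum: 4 ln|(x - 8)| - 38/(x - 8) + C


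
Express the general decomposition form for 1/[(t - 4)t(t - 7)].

Three distinct linear factors: A/(t - 4) + B/t + C/(t - 7)


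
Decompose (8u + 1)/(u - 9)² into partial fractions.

(8u + 1) = α(u - 9) + β. At u = 9: β = 8·9 + 1 = 73. Coeff of u: α = 8
Result: 8/(u - 9) + 73/(u - 9)²


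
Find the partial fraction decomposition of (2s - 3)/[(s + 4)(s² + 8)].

At s=-4: α = (2·(-4) - 3)/((-4)² + 8) = -11/24. β = -α = 11/24, γ = 2 - (-4)·α = 1/6
Result: (-11/24)/(s + 4) + ((11/24)s + 1/6)/(s² + 8)


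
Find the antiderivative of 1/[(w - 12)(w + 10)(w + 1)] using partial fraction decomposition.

Cover-up: α = 1/286, β = 1/198, γ = -1/117. Decomposition: (1/286)/(w - 12) + (1/198)/(w + 10) - (1/117)/(w + 1). Integrate each term: (1/286) ln|(w - 12)| + (1/198) ln|(w + 10)| - (1/117) ln|(w + 1)| + C


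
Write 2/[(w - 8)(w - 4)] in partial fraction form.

2/(w - 8)(w - 4) = P/(w - 8) + Q/(w - 4). P = 2/(8 - 4) = 1/2, Q = 2/(4 - 8) = -1/2
Result: (1/2)/(w - 8) - (1/2)/(w - 4)


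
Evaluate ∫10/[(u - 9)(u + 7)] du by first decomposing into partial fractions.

Decompose: 10/[(u - 9)(u + 7)] = (5/8)/(u - 9) - (5/8)/(u + 7). Integrate each term: (5/8) ln|(u - 9)| - (5/8) ln|(u + 7)| + C


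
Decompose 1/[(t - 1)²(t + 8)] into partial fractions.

Cover-up at t=-8: R = 1/(-8 - 1)² = 1/81. Cover-up at t=1: Q = 1/(1 + 8) = 1/9. Comparing t² coeff: P = -R = -1/81
Result: (-1/81)/(t - 1) + (1/9)/(t - 1)² + (1/81)/(t + 8)


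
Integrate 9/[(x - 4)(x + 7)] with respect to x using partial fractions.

Decompose: 9/[(x - 4)(x + 7)] = (9/11)/(x - 4) - (9/11)/(x + 7). Integrate each term: (9/11) ln|(x - 4)| - (9/11) ln|(x + 7)| + C


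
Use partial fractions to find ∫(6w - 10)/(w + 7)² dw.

Decompose: A = 6, B = 6·(-7) - 10 = -52, so (6w - 10)/(w + 7)² = 6/(w + 7) - 52/(w + 7)². Integrate: ∫ A/(w + 7) dw = 6 ln|(w + 7)|; ∫ B/(w + 7)² dw = 52/(w + 7). Sum: 6 ln|(w + 7)| + 52/(w + 7) + C


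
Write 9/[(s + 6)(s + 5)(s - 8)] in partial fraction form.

Using cover-up method: α = 9/14, β = -9/13, γ = 9/182
Result: (9/14)/(s + 6) - (9/13)/(s + 5) + (9/182)/(s - 8)


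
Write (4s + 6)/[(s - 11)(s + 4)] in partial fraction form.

At s=11: A = (4·11 + 6)/(11 + 4) = 10/3. At s=-4: B = (4·(-4) + 6)/(-4 - 11) = 2/3
Result: (10/3)/(s - 11) + (2/3)/(s + 4)


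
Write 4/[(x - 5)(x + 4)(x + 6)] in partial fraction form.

Using cover-up method: P = 4/99, Q = -2/9, R = 2/11
Result: (4/99)/(x - 5) - (2/9)/(x + 4) + (2/11)/(x + 6)


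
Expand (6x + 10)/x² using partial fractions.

(6x + 10) = Px + Q. At x = 0: Q = 6·0 + 10 = 10. Coeff of x: P = 6
Result: 6/x + 10/x²


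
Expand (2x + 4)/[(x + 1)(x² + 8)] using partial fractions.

At x=-1: α = (2·(-1) + 4)/((-1)² + 8) = 2/9. β = -α = -2/9, γ = 2 - (-1)·α = 20/9
Result: (2/9)/(x + 1) - ((2/9)x - 20/9)/(x² + 8)


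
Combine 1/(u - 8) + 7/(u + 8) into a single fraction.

Common denominator (u - 8)(u + 8). Numerator: 1(u + 8) + 7(u - 8) = (u + 8) + (7u - 56) = 8u - 48
Result: (8u - 48)/[(u - 8)(u + 8)]


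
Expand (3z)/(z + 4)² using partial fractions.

(3z) = P(z + 4) + Q. At z = -4: Q = 3·(-4) + 0 = -12. Coeff of z: P = 3
Result: 3/(z + 4) - 12/(z + 4)²


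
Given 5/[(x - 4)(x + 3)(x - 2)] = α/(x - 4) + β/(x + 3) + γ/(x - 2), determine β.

Cover-up at x = -3: β = 5/[(-3 - 4)(-3 - 2)] = 5/[(-7)(-5)] = 5/35 = 1/7


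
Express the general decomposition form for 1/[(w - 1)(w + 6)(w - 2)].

Three distinct linear factors: A/(w - 1) + B/(w + 6) + C/(w - 2)


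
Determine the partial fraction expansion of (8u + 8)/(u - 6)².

(8u + 8) = A(u - 6) + B. At u = 6: B = 8·6 + 8 = 56. Coeff of u: A = 8
Result: 8/(u - 6) + 56/(u - 6)²


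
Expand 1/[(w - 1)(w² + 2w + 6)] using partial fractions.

Cover-up at w = 1: A = 1/(1² + 2·1 + 6) = 1/9. Then B = -A = -1/9, C = -A·(2 + 1) = -1/3
Result: (1/9)/(w - 1) - ((1/9)w + 1/3)/(w² + 2w + 6)


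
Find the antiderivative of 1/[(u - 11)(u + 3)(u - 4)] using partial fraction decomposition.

Cover-up: A = 1/98, B = 1/98, C = -1/49. Decomposition: (1/98)/(u - 11) + (1/98)/(u + 3) - (1/49)/(u - 4). Integrate each term: (1/98) ln|(u - 11)| + (1/98) ln|(u + 3)| - (1/49) ln|(u - 4)| + C


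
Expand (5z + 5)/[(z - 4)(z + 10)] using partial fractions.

At z=4: P = (5·4 + 5)/(4 + 10) = 25/14. At z=-10: Q = (5·(-10) + 5)/(-10 - 4) = 45/14
Result: (25/14)/(z - 4) + (45/14)/(z + 10)


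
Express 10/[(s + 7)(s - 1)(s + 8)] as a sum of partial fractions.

Using cover-up method: α = -5/4, β = 5/36, γ = 10/9
Result: (-5/4)/(s + 7) + (5/36)/(s - 1) + (10/9)/(s + 8)


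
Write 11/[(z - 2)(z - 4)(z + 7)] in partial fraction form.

Using cover-up method: A = -11/18, B = 1/2, C = 1/9
Result: (-11/18)/(z - 2) + (1/2)/(z - 4) + (1/9)/(z + 7)


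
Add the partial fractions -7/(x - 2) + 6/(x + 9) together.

Common denominator (x - 2)(x + 9). Numerator: -7(x + 9) + 6(x - 2) = (-7x - 63) + (6x - 12) = -x - 75
Result: (-x - 75)/[(x - 2)(x + 9)]


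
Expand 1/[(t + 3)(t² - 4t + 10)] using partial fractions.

Cover-up at t = -3: α = 1/((-3)² - 4·(-3) + 10) = 1/31. Then β = -α = -1/31, γ = -α·(-4 - 3) = 7/31
Result: (1/31)/(t + 3) - ((1/31)t - 7/31)/(t² - 4t + 10)


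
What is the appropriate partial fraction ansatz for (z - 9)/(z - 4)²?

Repeated linear factor: α/(z - 4) + β/(z - 4)²


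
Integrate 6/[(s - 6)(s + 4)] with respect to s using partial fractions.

Decompose: 6/[(s - 6)(s + 4)] = (3/5)/(s - 6) - (3/5)/(s + 4). Integrate each term: (3/5) ln|(s - 6)| - (3/5) ln|(s + 4)| + C


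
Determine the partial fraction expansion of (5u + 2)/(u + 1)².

(5u + 2) = A(u + 1) + B. At u = -1: B = 5·(-1) + 2 = -3. Coeff of u: A = 5
Result: 5/(u + 1) - 3/(u + 1)²


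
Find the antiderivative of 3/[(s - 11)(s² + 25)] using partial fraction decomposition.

Cover-up at s=11: P = 3/(11²+25) = 3/146. Coeff matching: Q = -3/146, R = -33/146. Decomposition: (3/146)/(s - 11) - ((3/146)s + 33/146)/(s² + 25). Integrate: linear → ln, quadratic → (1/2)ln + arctan: (3/146) ln|(s - 11)| - (3/292) ln(s² + 25) - (33/730) arctan(s/5) + C


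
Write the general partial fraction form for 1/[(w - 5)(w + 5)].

Distinct linear factors: A/(w - 5) + B/(w + 5)


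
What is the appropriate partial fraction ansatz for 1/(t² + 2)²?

Repeated quadratic factor: (Pt + Q)/(t² + 2) + (Rt + S)/(t² + 2)²


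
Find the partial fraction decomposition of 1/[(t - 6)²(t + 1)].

Cover-up at t=-1: γ = 1/(-1 - 6)² = 1/49. Cover-up at t=6: β = 1/(6 + 1) = 1/7. Comparing t² coeff: α = -γ = -1/49
Result: (-1/49)/(t - 6) + (1/7)/(t - 6)² + (1/49)/(t + 1)


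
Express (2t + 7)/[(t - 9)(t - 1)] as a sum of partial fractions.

At t=9: P = (2·9 + 7)/(9 - 1) = 25/8. At t=1: Q = (2·1 + 7)/(1 - 9) = -9/8
Result: (25/8)/(t - 9) - (9/8)/(t - 1)


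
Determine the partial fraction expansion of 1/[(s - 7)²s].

Cover-up at s=0: γ = 1/(0 - 7)² = 1/49. Cover-up at s=7: β = 1/(7 - 0) = 1/7. Comparing s² coeff: α = -γ = -1/49
Result: (-1/49)/(s - 7) + (1/7)/(s - 7)² + (1/49)/s


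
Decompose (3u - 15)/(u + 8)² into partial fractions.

(3u - 15) = P(u + 8) + Q. At u = -8: Q = 3·(-8) - 15 = -39. Coeff of u: P = 3
Result: 3/(u + 8) - 39/(u + 8)²


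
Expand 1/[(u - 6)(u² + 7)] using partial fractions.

Cover-up at u = 6: A = 1/(6² + 7) = 1/43. Then B = -A = -1/43, C = -A·(0 + 6) = -6/43
Result: (1/43)/(u - 6) - ((1/43)u + 6/43)/(u² + 7)


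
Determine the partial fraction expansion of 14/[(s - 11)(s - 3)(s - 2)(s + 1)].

Using Heaviside cover-up: (7/432)/(s - 11) - (7/16)/(s - 3) + (14/27)/(s - 2) - (7/72)/(s + 1)


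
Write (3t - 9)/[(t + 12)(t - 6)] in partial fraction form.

At t=-12: P = (3·(-12) - 9)/(-12 - 6) = 5/2. At t=6: Q = (3·6 - 9)/(6 + 12) = 1/2
Result: (5/2)/(t + 12) + (1/2)/(t - 6)


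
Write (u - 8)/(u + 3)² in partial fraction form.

(u - 8) = A(u + 3) + B. At u = -3: B = 1·(-3) - 8 = -11. Coeff of u: A = 1
Result: 1/(u + 3) - 11/(u + 3)²


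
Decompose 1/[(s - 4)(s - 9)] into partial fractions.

1/(s - 4)(s - 9) = P/(s - 4) + Q/(s - 9). P = 1/(4 - 9) = -1/5, Q = 1/(9 - 4) = 1/5
Result: (-1/5)/(s - 4) + (1/5)/(s - 9)


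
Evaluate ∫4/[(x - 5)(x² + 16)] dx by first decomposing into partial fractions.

Cover-up at x=5: A = 4/(5²+16) = 4/41. Coeff matching: B = -4/41, C = -20/41. Decomposition: (4/41)/(x - 5) - ((4/41)x + 20/41)/(x² + 16). Integrate: linear → ln, quadratic → (1/2)ln + arctan: (4/41) ln|(x - 5)| - (2/41) ln(x² + 16) - (5/41) arctan(x/4) + C


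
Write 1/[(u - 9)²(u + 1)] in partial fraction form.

Cover-up at u=-1: γ = 1/(-1 - 9)² = 1/100. Cover-up at u=9: β = 1/(9 + 1) = 1/10. Comparing u² coeff: α = -γ = -1/100
Result: (-1/100)/(u - 9) + (1/10)/(u - 9)² + (1/100)/(u + 1)


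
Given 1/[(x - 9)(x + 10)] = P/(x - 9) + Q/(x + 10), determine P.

Cover-up at x = 9: P = 1/(9 + 10) = 1/19


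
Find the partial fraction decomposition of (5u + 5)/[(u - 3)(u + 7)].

At u=3: α = (5·3 + 5)/(3 + 7) = 2. At u=-7: β = (5·(-7) + 5)/(-7 - 3) = 3
Result: 2/(u - 3) + 3/(u + 7)


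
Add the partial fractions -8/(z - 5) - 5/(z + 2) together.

Common denominator (z - 5)(z + 2). Numerator: -8(z + 2) - 5(z - 5) = (-8z - 16) - (5z - 25) = -13z + 9
Result: (-13z + 9)/[(z - 5)(z + 2)]


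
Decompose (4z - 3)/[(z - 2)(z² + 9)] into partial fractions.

At z=2: P = (4·2 - 3)/(2² + 9) = 5/13. Q = -P = -5/13, R = 4 - 2·P = 42/13
Result: (5/13)/(z - 2) - ((5/13)z - 42/13)/(z² + 9)


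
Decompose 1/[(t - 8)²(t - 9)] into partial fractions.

Cover-up at t=9: C = 1/(9 - 8)² = 1. Cover-up at t=8: B = 1/(8 - 9) = -1. Comparing t² coeff: A = -C = -1
Result: -1/(t - 8) - 1/(t - 8)² + 1/(t - 9)


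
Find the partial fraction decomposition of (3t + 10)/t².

(3t + 10) = αt + β. At t = 0: β = 3·0 + 10 = 10. Coeff of t: α = 3
Result: 3/t + 10/t²


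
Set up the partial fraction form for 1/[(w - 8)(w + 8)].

Distinct linear factors: A/(w - 8) + B/(w + 8)


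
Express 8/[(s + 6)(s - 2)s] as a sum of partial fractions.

Using cover-up method: α = 1/6, β = 1/2, γ = -2/3
Result: (1/6)/(s + 6) + (1/2)/(s - 2) - (2/3)/s


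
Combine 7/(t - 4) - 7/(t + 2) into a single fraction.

Common denominator (t - 4)(t + 2). Numerator: 7(t + 2) - 7(t - 4) = (7t + 14) - (7t - 28) = 42
Result: (42)/[(t - 4)(t + 2)]


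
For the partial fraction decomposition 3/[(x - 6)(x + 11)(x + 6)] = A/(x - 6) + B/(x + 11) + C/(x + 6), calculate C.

Cover-up at x = -6: C = 3/[(-6 - 6)(-6 + 11)] = 3/[(-12)(5)] = -3/60 = -1/20


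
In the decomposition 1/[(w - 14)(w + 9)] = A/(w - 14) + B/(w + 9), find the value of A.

Cover-up at w = 14: A = 1/(14 + 9) = 1/23


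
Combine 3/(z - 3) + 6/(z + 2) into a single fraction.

Common denominator (z - 3)(z + 2). Numerator: 3(z + 2) + 6(z - 3) = (3z + 6) + (6z - 18) = 9z - 12
Result: (9z - 12)/[(z - 3)(z + 2)]


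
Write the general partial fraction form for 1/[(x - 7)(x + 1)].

Distinct linear factors: A/(x - 7) + B/(x + 1)


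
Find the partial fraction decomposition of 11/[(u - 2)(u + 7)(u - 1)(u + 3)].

Using Heaviside cover-up: (11/45)/(u - 2) - (11/288)/(u + 7) - (11/32)/(u - 1) + (11/80)/(u + 3)


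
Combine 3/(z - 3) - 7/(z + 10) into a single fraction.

Common denominator (z - 3)(z + 10). Numerator: 3(z + 10) - 7(z - 3) = (3z + 30) - (7z - 21) = -4z + 51
Result: (-4z + 51)/[(z - 3)(z + 10)]


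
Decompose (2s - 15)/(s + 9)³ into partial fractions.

(2s - 15) = A(s + 9)² + B(s + 9) + C. At s = -9: C = 2·(-9) - 15 = -33. Coefficients: A = 0, B = 2
Result: 2/(s + 9)² - 33/(s + 9)³


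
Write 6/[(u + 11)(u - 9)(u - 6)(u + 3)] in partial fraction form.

Using Heaviside cover-up: (-3/1360)/(u + 11) + (1/120)/(u - 9) - (2/153)/(u - 6) + (1/144)/(u + 3)


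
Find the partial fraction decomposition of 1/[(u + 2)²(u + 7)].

Cover-up at u=-7: R = 1/(-7 + 2)² = 1/25. Cover-up at u=-2: Q = 1/(-2 + 7) = 1/5. Comparing u² coeff: P = -R = -1/25
Result: (-1/25)/(u + 2) + (1/5)/(u + 2)² + (1/25)/(u + 7)
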